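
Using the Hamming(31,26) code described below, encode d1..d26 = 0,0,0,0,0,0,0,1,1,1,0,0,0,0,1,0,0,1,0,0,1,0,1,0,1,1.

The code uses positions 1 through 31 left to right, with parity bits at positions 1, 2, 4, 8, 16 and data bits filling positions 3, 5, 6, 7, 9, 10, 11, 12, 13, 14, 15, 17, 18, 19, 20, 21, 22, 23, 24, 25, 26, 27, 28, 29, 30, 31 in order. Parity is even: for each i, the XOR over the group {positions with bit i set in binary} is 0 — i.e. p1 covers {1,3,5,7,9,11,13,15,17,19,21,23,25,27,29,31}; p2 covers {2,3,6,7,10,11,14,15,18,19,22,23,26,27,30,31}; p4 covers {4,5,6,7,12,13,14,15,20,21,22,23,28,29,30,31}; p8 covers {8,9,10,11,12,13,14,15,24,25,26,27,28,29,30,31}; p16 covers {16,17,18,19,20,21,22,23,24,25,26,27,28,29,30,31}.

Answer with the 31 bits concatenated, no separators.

1100000100011100000100100101011

Place data at non-parity positions: p1 p2 0 p4 0 0 0 p8 0 0 0 1 1 1 0 p16 0 0 0 1 0 0 1 0 0 1 0 1 0 1 1
p1 (pos 1,3,5,7,9,11,13,15,17,19,21,23,25,27,29,31): XOR of data positions = 0⊕0⊕0⊕0⊕0⊕1⊕0⊕0⊕0⊕0⊕1⊕0⊕0⊕0⊕1 = 1
p2 (pos 2,3,6,7,10,11,14,15,18,19,22,23,26,27,30,31): XOR of data positions = 0⊕0⊕0⊕0⊕0⊕1⊕0⊕0⊕0⊕0⊕1⊕1⊕0⊕1⊕1 = 1
p4 (pos 4,5,6,7,12,13,14,15,20,21,22,23,28,29,30,31): XOR of data positions = 0⊕0⊕0⊕1⊕1⊕1⊕0⊕1⊕0⊕0⊕1⊕1⊕0⊕1⊕1 = 0
p8 (pos 8,9,10,11,12,13,14,15,24,25,26,27,28,29,30,31): XOR of data positions = 0⊕0⊕0⊕1⊕1⊕1⊕0⊕0⊕0⊕1⊕0⊕1⊕0⊕1⊕1 = 1
p16 (pos 16,17,18,19,20,21,22,23,24,25,26,27,28,29,30,31): XOR of data positions = 0⊕0⊕0⊕1⊕0⊕0⊕1⊕0⊕0⊕1⊕0⊕1⊕0⊕1⊕1 = 0
Codeword: 1100000100011100000100100101011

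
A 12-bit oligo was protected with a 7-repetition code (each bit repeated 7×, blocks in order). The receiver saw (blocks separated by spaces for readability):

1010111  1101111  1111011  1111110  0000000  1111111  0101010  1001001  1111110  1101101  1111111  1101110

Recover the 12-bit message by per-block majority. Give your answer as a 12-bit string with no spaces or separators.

111101001111

Block 1 (1010111): 5 ones → 1
Block 2 (1101111): 6 ones → 1
Block 3 (1111011): 6 ones → 1
Block 4 (1111110): 6 ones → 1
Block 5 (0000000): 0 ones → 0
Block 6 (1111111): 7 ones → 1
Block 7 (0101010): 3 ones → 0
Block 8 (1001001): 3 ones → 0
Block 9 (1111110): 6 ones → 1
Block 10 (1101101): 5 ones → 1
Block 11 (1111111): 7 ones → 1
Block 12 (1101110): 5 ones → 1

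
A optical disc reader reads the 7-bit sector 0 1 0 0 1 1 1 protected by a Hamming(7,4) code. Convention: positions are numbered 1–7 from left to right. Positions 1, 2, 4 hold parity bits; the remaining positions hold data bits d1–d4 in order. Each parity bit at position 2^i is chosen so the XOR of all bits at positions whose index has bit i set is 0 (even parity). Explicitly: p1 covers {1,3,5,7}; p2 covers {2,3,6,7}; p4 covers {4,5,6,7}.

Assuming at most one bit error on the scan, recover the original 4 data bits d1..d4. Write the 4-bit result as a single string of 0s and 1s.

s1 (pos 1,3,5,7): 0⊕0⊕1⊕1 = 0
s2 (pos 2,3,6,7): 1⊕0⊕1⊕1 = 1
s4 (pos 4,5,6,7): 0⊕1⊕1⊕1 = 1
Syndrome s4…s1 = 110 → error at position 6.
Flip position 6: 0100111 → 0100101
Read data bits from positions 3,5,6,7: 0101

0101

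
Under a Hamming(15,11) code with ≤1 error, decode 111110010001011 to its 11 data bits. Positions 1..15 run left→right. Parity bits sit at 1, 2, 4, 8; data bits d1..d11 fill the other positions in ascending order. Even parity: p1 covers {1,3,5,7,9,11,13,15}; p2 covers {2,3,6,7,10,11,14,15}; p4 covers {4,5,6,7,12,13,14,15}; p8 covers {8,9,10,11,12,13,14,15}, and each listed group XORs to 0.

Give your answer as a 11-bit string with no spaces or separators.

s1 (pos 1,3,5,7,9,11,13,15): 1⊕1⊕1⊕0⊕0⊕0⊕0⊕1 = 0
s2 (pos 2,3,6,7,10,11,14,15): 1⊕1⊕0⊕0⊕0⊕0⊕1⊕1 = 0
s4 (pos 4,5,6,7,12,13,14,15): 1⊕1⊕0⊕0⊕1⊕0⊕1⊕1 = 1
s8 (pos 8,9,10,11,12,13,14,15): 1⊕0⊕0⊕0⊕1⊕0⊕1⊕1 = 0
Syndrome s8…s1 = 0100 → error at position 4.
Flip position 4: 111110010001011 → 111010010001011
Read data bits from positions 3,5,6,7,9,10,11,12,13,14,15: 11000001011

11000001011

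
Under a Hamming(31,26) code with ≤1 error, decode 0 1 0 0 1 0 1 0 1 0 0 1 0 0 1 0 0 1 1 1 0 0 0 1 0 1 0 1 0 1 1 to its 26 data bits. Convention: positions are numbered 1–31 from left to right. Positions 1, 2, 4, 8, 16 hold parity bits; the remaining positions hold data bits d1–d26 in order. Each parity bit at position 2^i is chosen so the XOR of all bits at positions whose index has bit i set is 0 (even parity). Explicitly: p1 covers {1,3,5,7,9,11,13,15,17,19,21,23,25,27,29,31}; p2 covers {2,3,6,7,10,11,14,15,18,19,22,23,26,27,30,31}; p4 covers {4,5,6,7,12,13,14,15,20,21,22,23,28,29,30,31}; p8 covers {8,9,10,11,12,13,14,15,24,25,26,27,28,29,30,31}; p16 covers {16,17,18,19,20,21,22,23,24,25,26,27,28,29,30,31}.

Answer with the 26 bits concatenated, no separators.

s1 (pos 1,3,5,7,9,11,13,15,17,19,21,23,25,27,29,31): 0⊕0⊕1⊕1⊕1⊕0⊕0⊕1⊕0⊕1⊕0⊕0⊕0⊕0⊕0⊕1 = 0
s2 (pos 2,3,6,7,10,11,14,15,18,19,22,23,26,27,30,31): 1⊕0⊕0⊕1⊕0⊕0⊕0⊕1⊕1⊕1⊕0⊕0⊕1⊕0⊕1⊕1 = 0
s4 (pos 4,5,6,7,12,13,14,15,20,21,22,23,28,29,30,31): 0⊕1⊕0⊕1⊕1⊕0⊕0⊕1⊕1⊕0⊕0⊕0⊕1⊕0⊕1⊕1 = 0
s8 (pos 8,9,10,11,12,13,14,15,24,25,26,27,28,29,30,31): 0⊕1⊕0⊕0⊕1⊕0⊕0⊕1⊕1⊕0⊕1⊕0⊕1⊕0⊕1⊕1 = 0
s16 (pos 16,17,18,19,20,21,22,23,24,25,26,27,28,29,30,31): 0⊕0⊕1⊕1⊕1⊕0⊕0⊕0⊕1⊕0⊕1⊕0⊕1⊕0⊕1⊕1 = 0
Syndrome s16…s1 = 00000 → no error.
Read data bits from positions 3,5,6,7,9,10,11,12,13,14,15,17,18,19,20,21,22,23,24,25,26,27,28,29,30,31: 01011001001011100010101011

01011001001011100010101011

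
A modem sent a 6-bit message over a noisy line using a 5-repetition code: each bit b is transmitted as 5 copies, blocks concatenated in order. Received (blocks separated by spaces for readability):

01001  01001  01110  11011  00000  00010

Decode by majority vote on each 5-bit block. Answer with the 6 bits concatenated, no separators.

001100

Block 1 (01001): 2 ones → 0
Block 2 (01001): 2 ones → 0
Block 3 (01110): 3 ones → 1
Block 4 (11011): 4 ones → 1
Block 5 (00000): 0 ones → 0
Block 6 (00010): 1 one → 0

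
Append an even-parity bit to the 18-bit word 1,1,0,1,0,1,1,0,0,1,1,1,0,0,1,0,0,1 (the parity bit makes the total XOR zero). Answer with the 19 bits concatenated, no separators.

1101011001110010010

XOR of the 18 data bits: 1⊕1⊕0⊕1⊕0⊕1⊕1⊕0⊕0⊕1⊕1⊕1⊕0⊕0⊕1⊕0⊕0⊕1 = 0
Parity bit = 0 (so all 19 bits XOR to 0).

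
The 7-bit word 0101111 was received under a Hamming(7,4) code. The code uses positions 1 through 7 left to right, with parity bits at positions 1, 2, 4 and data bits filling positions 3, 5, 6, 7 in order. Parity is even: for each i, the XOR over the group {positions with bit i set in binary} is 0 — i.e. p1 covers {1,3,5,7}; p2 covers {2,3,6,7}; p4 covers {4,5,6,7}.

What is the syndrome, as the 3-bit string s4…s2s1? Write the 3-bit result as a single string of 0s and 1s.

010

s1 (pos 1,3,5,7): 0⊕0⊕1⊕1 = 0
s2 (pos 2,3,6,7): 1⊕0⊕1⊕1 = 1
s4 (pos 4,5,6,7): 1⊕1⊕1⊕1 = 0
Syndrome s4…s1 = 010 → error at position 2.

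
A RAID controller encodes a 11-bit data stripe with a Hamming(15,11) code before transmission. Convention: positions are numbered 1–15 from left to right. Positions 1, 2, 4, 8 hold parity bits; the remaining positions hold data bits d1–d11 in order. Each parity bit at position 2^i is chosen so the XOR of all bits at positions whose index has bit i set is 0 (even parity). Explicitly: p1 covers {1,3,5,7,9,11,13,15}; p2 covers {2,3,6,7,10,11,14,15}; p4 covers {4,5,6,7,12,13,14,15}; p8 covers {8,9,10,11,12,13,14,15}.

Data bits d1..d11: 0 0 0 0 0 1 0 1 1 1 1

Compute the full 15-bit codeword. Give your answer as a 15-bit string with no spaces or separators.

Place data at non-parity positions: p1 p2 0 p4 0 0 0 p8 0 1 0 1 1 1 1
p1 (pos 1,3,5,7,9,11,13,15): XOR of data positions = 0⊕0⊕0⊕0⊕0⊕1⊕1 = 0
p2 (pos 2,3,6,7,10,11,14,15): XOR of data positions = 0⊕0⊕0⊕1⊕0⊕1⊕1 = 1
p4 (pos 4,5,6,7,12,13,14,15): XOR of data positions = 0⊕0⊕0⊕1⊕1⊕1⊕1 = 0
p8 (pos 8,9,10,11,12,13,14,15): XOR of data positions = 0⊕1⊕0⊕1⊕1⊕1⊕1 = 1
Codeword: 010000010101111

010000010101111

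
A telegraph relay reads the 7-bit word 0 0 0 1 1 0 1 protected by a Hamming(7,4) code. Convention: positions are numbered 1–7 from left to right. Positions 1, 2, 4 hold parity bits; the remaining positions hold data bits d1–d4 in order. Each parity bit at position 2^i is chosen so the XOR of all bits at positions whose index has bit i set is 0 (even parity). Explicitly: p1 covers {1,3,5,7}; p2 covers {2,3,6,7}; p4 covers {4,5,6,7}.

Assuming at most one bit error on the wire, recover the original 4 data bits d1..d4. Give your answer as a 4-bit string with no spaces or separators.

0111

s1 (pos 1,3,5,7): 0⊕0⊕1⊕1 = 0
s2 (pos 2,3,6,7): 0⊕0⊕0⊕1 = 1
s4 (pos 4,5,6,7): 1⊕1⊕0⊕1 = 1
Syndrome s4…s1 = 110 → error at position 6.
Flip position 6: 0001101 → 0001111
Read data bits from positions 3,5,6,7: 0111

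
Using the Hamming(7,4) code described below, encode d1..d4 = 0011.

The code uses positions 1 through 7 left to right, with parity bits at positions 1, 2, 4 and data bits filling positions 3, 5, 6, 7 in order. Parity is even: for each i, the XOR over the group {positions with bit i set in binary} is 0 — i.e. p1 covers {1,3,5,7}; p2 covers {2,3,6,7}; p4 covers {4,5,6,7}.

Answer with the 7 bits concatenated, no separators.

Place data at non-parity positions: p1 p2 0 p4 0 1 1
p1 (pos 1,3,5,7): XOR of data positions = 0⊕0⊕1 = 1
p2 (pos 2,3,6,7): XOR of data positions = 0⊕1⊕1 = 0
p4 (pos 4,5,6,7): XOR of data positions = 0⊕1⊕1 = 0
Codeword: 1000011

1000011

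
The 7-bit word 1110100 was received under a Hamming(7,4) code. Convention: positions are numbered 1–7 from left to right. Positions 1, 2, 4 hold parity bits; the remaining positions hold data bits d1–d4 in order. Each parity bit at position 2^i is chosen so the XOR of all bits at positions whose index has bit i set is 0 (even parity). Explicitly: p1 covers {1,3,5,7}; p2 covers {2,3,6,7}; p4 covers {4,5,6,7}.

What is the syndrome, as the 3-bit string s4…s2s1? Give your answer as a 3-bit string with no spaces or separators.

s1 (pos 1,3,5,7): 1⊕1⊕1⊕0 = 1
s2 (pos 2,3,6,7): 1⊕1⊕0⊕0 = 0
s4 (pos 4,5,6,7): 0⊕1⊕0⊕0 = 1
Syndrome s4…s1 = 101 → error at position 5.

101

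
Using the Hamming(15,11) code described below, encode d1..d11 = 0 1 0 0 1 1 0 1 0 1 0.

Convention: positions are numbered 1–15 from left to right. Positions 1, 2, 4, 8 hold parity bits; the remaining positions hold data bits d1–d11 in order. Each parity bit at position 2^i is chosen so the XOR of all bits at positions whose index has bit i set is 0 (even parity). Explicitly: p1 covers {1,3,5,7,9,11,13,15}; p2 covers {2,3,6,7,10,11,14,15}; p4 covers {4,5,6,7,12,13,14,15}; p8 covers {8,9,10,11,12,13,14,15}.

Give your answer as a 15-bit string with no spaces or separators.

Place data at non-parity positions: p1 p2 0 p4 1 0 0 p8 1 1 0 1 0 1 0
p1 (pos 1,3,5,7,9,11,13,15): XOR of data positions = 0⊕1⊕0⊕1⊕0⊕0⊕0 = 0
p2 (pos 2,3,6,7,10,11,14,15): XOR of data positions = 0⊕0⊕0⊕1⊕0⊕1⊕0 = 0
p4 (pos 4,5,6,7,12,13,14,15): XOR of data positions = 1⊕0⊕0⊕1⊕0⊕1⊕0 = 1
p8 (pos 8,9,10,11,12,13,14,15): XOR of data positions = 1⊕1⊕0⊕1⊕0⊕1⊕0 = 0
Codeword: 000110001101010

000110001101010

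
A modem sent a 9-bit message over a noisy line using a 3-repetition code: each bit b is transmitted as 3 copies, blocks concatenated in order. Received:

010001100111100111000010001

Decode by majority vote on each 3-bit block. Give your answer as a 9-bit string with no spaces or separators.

000101000

Block 1 (010): 1 one → 0
Block 2 (001): 1 one → 0
Block 3 (100): 1 one → 0
Block 4 (111): 3 ones → 1
Block 5 (100): 1 one → 0
Block 6 (111): 3 ones → 1
Block 7 (000): 0 ones → 0
Block 8 (010): 1 one → 0
Block 9 (001): 1 one → 0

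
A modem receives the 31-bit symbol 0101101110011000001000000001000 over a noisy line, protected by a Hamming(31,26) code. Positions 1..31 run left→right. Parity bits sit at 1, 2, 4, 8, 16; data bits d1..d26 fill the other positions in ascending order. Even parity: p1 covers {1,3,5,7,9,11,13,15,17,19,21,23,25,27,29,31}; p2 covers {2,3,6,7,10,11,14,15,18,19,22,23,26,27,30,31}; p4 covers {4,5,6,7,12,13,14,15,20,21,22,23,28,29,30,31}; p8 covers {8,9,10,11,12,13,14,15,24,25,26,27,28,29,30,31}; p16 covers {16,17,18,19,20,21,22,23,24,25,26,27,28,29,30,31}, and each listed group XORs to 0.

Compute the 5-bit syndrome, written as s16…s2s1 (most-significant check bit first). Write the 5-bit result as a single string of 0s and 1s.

01011

s1 (pos 1,3,5,7,9,11,13,15,17,19,21,23,25,27,29,31): 0⊕0⊕1⊕1⊕1⊕0⊕1⊕0⊕0⊕1⊕0⊕0⊕0⊕0⊕0⊕0 = 1
s2 (pos 2,3,6,7,10,11,14,15,18,19,22,23,26,27,30,31): 1⊕0⊕0⊕1⊕0⊕0⊕0⊕0⊕0⊕1⊕0⊕0⊕0⊕0⊕0⊕0 = 1
s4 (pos 4,5,6,7,12,13,14,15,20,21,22,23,28,29,30,31): 1⊕1⊕0⊕1⊕1⊕1⊕0⊕0⊕0⊕0⊕0⊕0⊕1⊕0⊕0⊕0 = 0
s8 (pos 8,9,10,11,12,13,14,15,24,25,26,27,28,29,30,31): 1⊕1⊕0⊕0⊕1⊕1⊕0⊕0⊕0⊕0⊕0⊕0⊕1⊕0⊕0⊕0 = 1
s16 (pos 16,17,18,19,20,21,22,23,24,25,26,27,28,29,30,31): 0⊕0⊕0⊕1⊕0⊕0⊕0⊕0⊕0⊕0⊕0⊕0⊕1⊕0⊕0⊕0 = 0
Syndrome s16…s1 = 01011 → error at position 11.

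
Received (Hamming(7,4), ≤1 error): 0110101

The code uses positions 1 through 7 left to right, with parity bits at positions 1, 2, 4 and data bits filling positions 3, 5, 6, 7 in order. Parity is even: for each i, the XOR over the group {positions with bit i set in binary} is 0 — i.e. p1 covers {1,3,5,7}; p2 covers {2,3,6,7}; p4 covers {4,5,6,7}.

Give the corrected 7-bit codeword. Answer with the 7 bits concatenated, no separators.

s1 (pos 1,3,5,7): 0⊕1⊕1⊕1 = 1
s2 (pos 2,3,6,7): 1⊕1⊕0⊕1 = 1
s4 (pos 4,5,6,7): 0⊕1⊕0⊕1 = 0
Syndrome s4…s1 = 011 → error at position 3.
Flip position 3: 0110101 → 0100101

0100101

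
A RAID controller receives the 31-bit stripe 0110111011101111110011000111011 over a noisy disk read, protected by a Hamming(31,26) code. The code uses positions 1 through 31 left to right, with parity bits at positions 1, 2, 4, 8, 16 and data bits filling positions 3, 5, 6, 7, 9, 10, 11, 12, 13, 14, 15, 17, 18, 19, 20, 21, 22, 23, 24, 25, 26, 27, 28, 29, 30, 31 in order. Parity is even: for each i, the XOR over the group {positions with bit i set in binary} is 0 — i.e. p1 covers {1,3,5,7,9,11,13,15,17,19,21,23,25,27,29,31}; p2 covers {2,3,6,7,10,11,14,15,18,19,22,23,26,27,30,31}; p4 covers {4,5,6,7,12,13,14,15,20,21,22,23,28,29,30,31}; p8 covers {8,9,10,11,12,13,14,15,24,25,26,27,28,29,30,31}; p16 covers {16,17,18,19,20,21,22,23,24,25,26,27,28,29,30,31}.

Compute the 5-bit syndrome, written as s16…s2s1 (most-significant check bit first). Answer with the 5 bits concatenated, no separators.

01101

s1 (pos 1,3,5,7,9,11,13,15,17,19,21,23,25,27,29,31): 0⊕1⊕1⊕1⊕1⊕1⊕1⊕1⊕1⊕0⊕1⊕0⊕0⊕1⊕0⊕1 = 1
s2 (pos 2,3,6,7,10,11,14,15,18,19,22,23,26,27,30,31): 1⊕1⊕1⊕1⊕1⊕1⊕1⊕1⊕1⊕0⊕1⊕0⊕1⊕1⊕1⊕1 = 0
s4 (pos 4,5,6,7,12,13,14,15,20,21,22,23,28,29,30,31): 0⊕1⊕1⊕1⊕0⊕1⊕1⊕1⊕0⊕1⊕1⊕0⊕1⊕0⊕1⊕1 = 1
s8 (pos 8,9,10,11,12,13,14,15,24,25,26,27,28,29,30,31): 0⊕1⊕1⊕1⊕0⊕1⊕1⊕1⊕0⊕0⊕1⊕1⊕1⊕0⊕1⊕1 = 1
s16 (pos 16,17,18,19,20,21,22,23,24,25,26,27,28,29,30,31): 1⊕1⊕1⊕0⊕0⊕1⊕1⊕0⊕0⊕0⊕1⊕1⊕1⊕0⊕1⊕1 = 0
Syndrome s16…s1 = 01101 → error at position 13.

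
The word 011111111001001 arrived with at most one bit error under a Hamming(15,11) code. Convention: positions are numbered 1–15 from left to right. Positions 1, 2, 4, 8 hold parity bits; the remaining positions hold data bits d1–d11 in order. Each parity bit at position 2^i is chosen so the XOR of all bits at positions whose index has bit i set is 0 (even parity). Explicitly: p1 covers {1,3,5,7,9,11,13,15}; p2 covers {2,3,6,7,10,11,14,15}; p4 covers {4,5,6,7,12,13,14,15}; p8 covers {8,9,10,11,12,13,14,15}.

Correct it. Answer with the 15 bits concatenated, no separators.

010111111001001

s1 (pos 1,3,5,7,9,11,13,15): 0⊕1⊕1⊕1⊕1⊕0⊕0⊕1 = 1
s2 (pos 2,3,6,7,10,11,14,15): 1⊕1⊕1⊕1⊕0⊕0⊕0⊕1 = 1
s4 (pos 4,5,6,7,12,13,14,15): 1⊕1⊕1⊕1⊕1⊕0⊕0⊕1 = 0
s8 (pos 8,9,10,11,12,13,14,15): 1⊕1⊕0⊕0⊕1⊕0⊕0⊕1 = 0
Syndrome s8…s1 = 0011 → error at position 3.
Flip position 3: 011111111001001 → 010111111001001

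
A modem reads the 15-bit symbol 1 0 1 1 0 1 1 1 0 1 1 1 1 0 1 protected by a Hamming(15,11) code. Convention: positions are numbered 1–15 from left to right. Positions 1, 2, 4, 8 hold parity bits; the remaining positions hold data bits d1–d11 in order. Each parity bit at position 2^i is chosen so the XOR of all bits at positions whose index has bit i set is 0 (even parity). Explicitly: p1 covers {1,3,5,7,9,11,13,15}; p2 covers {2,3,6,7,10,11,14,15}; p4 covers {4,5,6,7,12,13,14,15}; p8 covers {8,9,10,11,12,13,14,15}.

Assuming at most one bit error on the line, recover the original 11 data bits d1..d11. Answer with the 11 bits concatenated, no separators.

10110111101

s1 (pos 1,3,5,7,9,11,13,15): 1⊕1⊕0⊕1⊕0⊕1⊕1⊕1 = 0
s2 (pos 2,3,6,7,10,11,14,15): 0⊕1⊕1⊕1⊕1⊕1⊕0⊕1 = 0
s4 (pos 4,5,6,7,12,13,14,15): 1⊕0⊕1⊕1⊕1⊕1⊕0⊕1 = 0
s8 (pos 8,9,10,11,12,13,14,15): 1⊕0⊕1⊕1⊕1⊕1⊕0⊕1 = 0
Syndrome s8…s1 = 0000 → no error.
Read data bits from positions 3,5,6,7,9,10,11,12,13,14,15: 10110111101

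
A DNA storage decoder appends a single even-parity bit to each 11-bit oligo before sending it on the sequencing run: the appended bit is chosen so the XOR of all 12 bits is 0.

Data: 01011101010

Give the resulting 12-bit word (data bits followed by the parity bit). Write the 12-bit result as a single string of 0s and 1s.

010111010100

XOR of the 11 data bits: 0⊕1⊕0⊕1⊕1⊕1⊕0⊕1⊕0⊕1⊕0 = 0
Parity bit = 0 (so all 12 bits XOR to 0).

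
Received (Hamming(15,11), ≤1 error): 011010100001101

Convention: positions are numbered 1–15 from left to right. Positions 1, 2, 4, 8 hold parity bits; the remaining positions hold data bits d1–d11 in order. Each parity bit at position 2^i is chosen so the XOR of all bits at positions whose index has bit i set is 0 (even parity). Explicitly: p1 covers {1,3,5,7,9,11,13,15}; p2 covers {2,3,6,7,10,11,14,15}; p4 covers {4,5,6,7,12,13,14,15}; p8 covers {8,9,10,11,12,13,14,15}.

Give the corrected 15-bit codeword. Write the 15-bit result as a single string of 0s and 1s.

s1 (pos 1,3,5,7,9,11,13,15): 0⊕1⊕1⊕1⊕0⊕0⊕1⊕1 = 1
s2 (pos 2,3,6,7,10,11,14,15): 1⊕1⊕0⊕1⊕0⊕0⊕0⊕1 = 0
s4 (pos 4,5,6,7,12,13,14,15): 0⊕1⊕0⊕1⊕1⊕1⊕0⊕1 = 1
s8 (pos 8,9,10,11,12,13,14,15): 0⊕0⊕0⊕0⊕1⊕1⊕0⊕1 = 1
Syndrome s8…s1 = 1101 → error at position 13.
Flip position 13: 011010100001101 → 011010100001001

011010100001001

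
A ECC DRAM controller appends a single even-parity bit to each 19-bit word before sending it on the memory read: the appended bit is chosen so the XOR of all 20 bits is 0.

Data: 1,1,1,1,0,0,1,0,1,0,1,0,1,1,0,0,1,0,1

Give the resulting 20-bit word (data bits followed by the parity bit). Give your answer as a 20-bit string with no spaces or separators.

XOR of the 19 data bits: 1⊕1⊕1⊕1⊕0⊕0⊕1⊕0⊕1⊕0⊕1⊕0⊕1⊕1⊕0⊕0⊕1⊕0⊕1 = 1
Parity bit = 1 (so all 20 bits XOR to 0).

11110010101011001011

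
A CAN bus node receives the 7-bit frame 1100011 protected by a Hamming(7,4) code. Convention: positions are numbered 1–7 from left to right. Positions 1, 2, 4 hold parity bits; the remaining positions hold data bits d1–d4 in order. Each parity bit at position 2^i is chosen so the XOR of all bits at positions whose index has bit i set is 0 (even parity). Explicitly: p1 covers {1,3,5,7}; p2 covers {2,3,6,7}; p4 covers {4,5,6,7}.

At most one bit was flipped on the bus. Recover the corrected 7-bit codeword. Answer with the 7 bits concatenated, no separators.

s1 (pos 1,3,5,7): 1⊕0⊕0⊕1 = 0
s2 (pos 2,3,6,7): 1⊕0⊕1⊕1 = 1
s4 (pos 4,5,6,7): 0⊕0⊕1⊕1 = 0
Syndrome s4…s1 = 010 → error at position 2.
Flip position 2: 1100011 → 1000011

1000011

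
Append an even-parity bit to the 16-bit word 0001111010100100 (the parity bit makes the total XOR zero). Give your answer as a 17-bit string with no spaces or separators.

XOR of the 16 data bits: 0⊕0⊕0⊕1⊕1⊕1⊕1⊕0⊕1⊕0⊕1⊕0⊕0⊕1⊕0⊕0 = 1
Parity bit = 1 (so all 17 bits XOR to 0).

00011110101001001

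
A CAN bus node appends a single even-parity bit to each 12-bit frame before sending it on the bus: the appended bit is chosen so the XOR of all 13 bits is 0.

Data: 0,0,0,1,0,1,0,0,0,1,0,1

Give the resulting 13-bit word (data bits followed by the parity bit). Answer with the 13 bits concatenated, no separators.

XOR of the 12 data bits: 0⊕0⊕0⊕1⊕0⊕1⊕0⊕0⊕0⊕1⊕0⊕1 = 0
Parity bit = 0 (so all 13 bits XOR to 0).

0001010001010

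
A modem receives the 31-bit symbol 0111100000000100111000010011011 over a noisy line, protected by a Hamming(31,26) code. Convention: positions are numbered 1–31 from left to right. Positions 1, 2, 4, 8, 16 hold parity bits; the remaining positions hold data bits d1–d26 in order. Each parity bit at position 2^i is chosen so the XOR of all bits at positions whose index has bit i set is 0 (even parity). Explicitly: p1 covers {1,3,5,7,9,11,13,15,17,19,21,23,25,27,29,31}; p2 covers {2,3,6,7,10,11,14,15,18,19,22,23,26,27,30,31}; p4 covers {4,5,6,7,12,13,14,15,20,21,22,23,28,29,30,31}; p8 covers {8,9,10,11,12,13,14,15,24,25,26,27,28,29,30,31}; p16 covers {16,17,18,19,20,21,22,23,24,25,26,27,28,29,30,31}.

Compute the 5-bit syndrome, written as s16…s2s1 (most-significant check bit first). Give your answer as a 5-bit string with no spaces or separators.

s1 (pos 1,3,5,7,9,11,13,15,17,19,21,23,25,27,29,31): 0⊕1⊕1⊕0⊕0⊕0⊕0⊕0⊕1⊕1⊕0⊕0⊕0⊕1⊕0⊕1 = 0
s2 (pos 2,3,6,7,10,11,14,15,18,19,22,23,26,27,30,31): 1⊕1⊕0⊕0⊕0⊕0⊕1⊕0⊕1⊕1⊕0⊕0⊕0⊕1⊕1⊕1 = 0
s4 (pos 4,5,6,7,12,13,14,15,20,21,22,23,28,29,30,31): 1⊕1⊕0⊕0⊕0⊕0⊕1⊕0⊕0⊕0⊕0⊕0⊕1⊕0⊕1⊕1 = 0
s8 (pos 8,9,10,11,12,13,14,15,24,25,26,27,28,29,30,31): 0⊕0⊕0⊕0⊕0⊕0⊕1⊕0⊕1⊕0⊕0⊕1⊕1⊕0⊕1⊕1 = 0
s16 (pos 16,17,18,19,20,21,22,23,24,25,26,27,28,29,30,31): 0⊕1⊕1⊕1⊕0⊕0⊕0⊕0⊕1⊕0⊕0⊕1⊕1⊕0⊕1⊕1 = 0
Syndrome s16…s1 = 00000 → no error.

00000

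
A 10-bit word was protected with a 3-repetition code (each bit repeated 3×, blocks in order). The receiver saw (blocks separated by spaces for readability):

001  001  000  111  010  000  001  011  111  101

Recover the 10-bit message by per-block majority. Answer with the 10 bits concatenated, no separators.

Block 1 (001): 1 one → 0
Block 2 (001): 1 one → 0
Block 3 (000): 0 ones → 0
Block 4 (111): 3 ones → 1
Block 5 (010): 1 one → 0
Block 6 (000): 0 ones → 0
Block 7 (001): 1 one → 0
Block 8 (011): 2 ones → 1
Block 9 (111): 3 ones → 1
Block 10 (101): 2 ones → 1

0001000111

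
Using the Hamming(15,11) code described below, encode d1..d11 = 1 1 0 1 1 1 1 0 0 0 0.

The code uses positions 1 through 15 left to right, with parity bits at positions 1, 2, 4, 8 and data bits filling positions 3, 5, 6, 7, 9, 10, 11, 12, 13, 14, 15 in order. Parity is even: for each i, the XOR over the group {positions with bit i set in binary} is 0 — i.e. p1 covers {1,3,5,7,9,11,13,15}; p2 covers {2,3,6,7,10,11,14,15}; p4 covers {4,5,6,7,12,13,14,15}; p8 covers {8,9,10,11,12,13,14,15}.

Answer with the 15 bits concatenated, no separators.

101010111110000

Place data at non-parity positions: p1 p2 1 p4 1 0 1 p8 1 1 1 0 0 0 0
p1 (pos 1,3,5,7,9,11,13,15): XOR of data positions = 1⊕1⊕1⊕1⊕1⊕0⊕0 = 1
p2 (pos 2,3,6,7,10,11,14,15): XOR of data positions = 1⊕0⊕1⊕1⊕1⊕0⊕0 = 0
p4 (pos 4,5,6,7,12,13,14,15): XOR of data positions = 1⊕0⊕1⊕0⊕0⊕0⊕0 = 0
p8 (pos 8,9,10,11,12,13,14,15): XOR of data positions = 1⊕1⊕1⊕0⊕0⊕0⊕0 = 1
Codeword: 101010111110000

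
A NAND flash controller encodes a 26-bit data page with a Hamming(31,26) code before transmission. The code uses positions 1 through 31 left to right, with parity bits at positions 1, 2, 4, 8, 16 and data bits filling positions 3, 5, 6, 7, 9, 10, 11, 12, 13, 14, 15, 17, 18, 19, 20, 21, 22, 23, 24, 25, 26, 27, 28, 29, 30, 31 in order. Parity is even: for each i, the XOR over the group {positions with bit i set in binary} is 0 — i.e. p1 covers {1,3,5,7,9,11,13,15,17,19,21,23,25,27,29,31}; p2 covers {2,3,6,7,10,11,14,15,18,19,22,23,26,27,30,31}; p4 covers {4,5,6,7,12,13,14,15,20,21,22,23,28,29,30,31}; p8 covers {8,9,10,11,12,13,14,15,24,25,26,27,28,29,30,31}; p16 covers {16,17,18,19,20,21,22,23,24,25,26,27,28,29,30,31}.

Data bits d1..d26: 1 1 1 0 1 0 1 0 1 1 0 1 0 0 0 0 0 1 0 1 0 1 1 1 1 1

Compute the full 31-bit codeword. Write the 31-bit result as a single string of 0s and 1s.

1011110010101100100000101011111

Place data at non-parity positions: p1 p2 1 p4 1 1 0 p8 1 0 1 0 1 1 0 p16 1 0 0 0 0 0 1 0 1 0 1 1 1 1 1
p1 (pos 1,3,5,7,9,11,13,15,17,19,21,23,25,27,29,31): XOR of data positions = 1⊕1⊕0⊕1⊕1⊕1⊕0⊕1⊕0⊕0⊕1⊕1⊕1⊕1⊕1 = 1
p2 (pos 2,3,6,7,10,11,14,15,18,19,22,23,26,27,30,31): XOR of data positions = 1⊕1⊕0⊕0⊕1⊕1⊕0⊕0⊕0⊕0⊕1⊕0⊕1⊕1⊕1 = 0
p4 (pos 4,5,6,7,12,13,14,15,20,21,22,23,28,29,30,31): XOR of data positions = 1⊕1⊕0⊕0⊕1⊕1⊕0⊕0⊕0⊕0⊕1⊕1⊕1⊕1⊕1 = 1
p8 (pos 8,9,10,11,12,13,14,15,24,25,26,27,28,29,30,31): XOR of data positions = 1⊕0⊕1⊕0⊕1⊕1⊕0⊕0⊕1⊕0⊕1⊕1⊕1⊕1⊕1 = 0
p16 (pos 16,17,18,19,20,21,22,23,24,25,26,27,28,29,30,31): XOR of data positions = 1⊕0⊕0⊕0⊕0⊕0⊕1⊕0⊕1⊕0⊕1⊕1⊕1⊕1⊕1 = 0
Codeword: 1011110010101100100000101011111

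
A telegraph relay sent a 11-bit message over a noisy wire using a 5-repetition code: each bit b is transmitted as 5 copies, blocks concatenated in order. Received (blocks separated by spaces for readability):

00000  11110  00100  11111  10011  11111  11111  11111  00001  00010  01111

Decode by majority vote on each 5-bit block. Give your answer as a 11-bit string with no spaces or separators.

01011111001

Block 1 (00000): 0 ones → 0
Block 2 (11110): 4 ones → 1
Block 3 (00100): 1 one → 0
Block 4 (11111): 5 ones → 1
Block 5 (10011): 3 ones → 1
Block 6 (11111): 5 ones → 1
Block 7 (11111): 5 ones → 1
Block 8 (11111): 5 ones → 1
Block 9 (00001): 1 one → 0
Block 10 (00010): 1 one → 0
Block 11 (01111): 4 ones → 1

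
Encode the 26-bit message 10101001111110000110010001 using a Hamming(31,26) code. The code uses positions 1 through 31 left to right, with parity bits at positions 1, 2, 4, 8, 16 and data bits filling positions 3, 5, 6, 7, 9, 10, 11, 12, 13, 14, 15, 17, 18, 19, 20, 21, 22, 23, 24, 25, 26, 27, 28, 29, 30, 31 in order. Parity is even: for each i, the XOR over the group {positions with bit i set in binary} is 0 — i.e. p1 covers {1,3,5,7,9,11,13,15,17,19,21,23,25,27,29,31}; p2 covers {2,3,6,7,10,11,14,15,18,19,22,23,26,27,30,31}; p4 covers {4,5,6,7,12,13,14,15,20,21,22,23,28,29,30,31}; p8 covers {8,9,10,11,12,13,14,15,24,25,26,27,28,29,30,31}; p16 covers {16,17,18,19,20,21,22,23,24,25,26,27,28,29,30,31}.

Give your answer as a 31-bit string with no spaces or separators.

0011010010011110110000110010001

Place data at non-parity positions: p1 p2 1 p4 0 1 0 p8 1 0 0 1 1 1 1 p16 1 1 0 0 0 0 1 1 0 0 1 0 0 0 1
p1 (pos 1,3,5,7,9,11,13,15,17,19,21,23,25,27,29,31): XOR of data positions = 1⊕0⊕0⊕1⊕0⊕1⊕1⊕1⊕0⊕0⊕1⊕0⊕1⊕0⊕1 = 0
p2 (pos 2,3,6,7,10,11,14,15,18,19,22,23,26,27,30,31): XOR of data positions = 1⊕1⊕0⊕0⊕0⊕1⊕1⊕1⊕0⊕0⊕1⊕0⊕1⊕0⊕1 = 0
p4 (pos 4,5,6,7,12,13,14,15,20,21,22,23,28,29,30,31): XOR of data positions = 0⊕1⊕0⊕1⊕1⊕1⊕1⊕0⊕0⊕0⊕1⊕0⊕0⊕0⊕1 = 1
p8 (pos 8,9,10,11,12,13,14,15,24,25,26,27,28,29,30,31): XOR of data positions = 1⊕0⊕0⊕1⊕1⊕1⊕1⊕1⊕0⊕0⊕1⊕0⊕0⊕0⊕1 = 0
p16 (pos 16,17,18,19,20,21,22,23,24,25,26,27,28,29,30,31): XOR of data positions = 1⊕1⊕0⊕0⊕0⊕0⊕1⊕1⊕0⊕0⊕1⊕0⊕0⊕0⊕1 = 0
Codeword: 0011010010011110110000110010001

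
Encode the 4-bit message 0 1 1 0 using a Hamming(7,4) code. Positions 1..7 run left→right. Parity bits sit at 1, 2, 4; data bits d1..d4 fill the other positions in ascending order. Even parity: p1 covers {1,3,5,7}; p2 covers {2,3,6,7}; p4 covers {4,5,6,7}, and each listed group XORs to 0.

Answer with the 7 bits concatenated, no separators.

Place data at non-parity positions: p1 p2 0 p4 1 1 0
p1 (pos 1,3,5,7): XOR of data positions = 0⊕1⊕0 = 1
p2 (pos 2,3,6,7): XOR of data positions = 0⊕1⊕0 = 1
p4 (pos 4,5,6,7): XOR of data positions = 1⊕1⊕0 = 0
Codeword: 1100110

1100110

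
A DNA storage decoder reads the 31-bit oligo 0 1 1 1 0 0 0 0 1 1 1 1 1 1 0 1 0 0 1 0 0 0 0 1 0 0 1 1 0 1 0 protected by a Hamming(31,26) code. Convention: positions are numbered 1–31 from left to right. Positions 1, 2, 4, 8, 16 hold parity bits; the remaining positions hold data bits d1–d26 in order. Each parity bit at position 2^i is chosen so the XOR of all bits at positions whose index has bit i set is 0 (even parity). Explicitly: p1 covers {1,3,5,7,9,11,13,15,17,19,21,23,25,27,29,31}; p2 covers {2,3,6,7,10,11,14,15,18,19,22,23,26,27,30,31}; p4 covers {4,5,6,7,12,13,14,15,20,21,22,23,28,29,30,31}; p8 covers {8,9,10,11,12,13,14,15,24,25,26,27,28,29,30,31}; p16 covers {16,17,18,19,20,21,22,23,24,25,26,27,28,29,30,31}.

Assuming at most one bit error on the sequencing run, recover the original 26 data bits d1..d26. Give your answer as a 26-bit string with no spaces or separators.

s1 (pos 1,3,5,7,9,11,13,15,17,19,21,23,25,27,29,31): 0⊕1⊕0⊕0⊕1⊕1⊕1⊕0⊕0⊕1⊕0⊕0⊕0⊕1⊕0⊕0 = 0
s2 (pos 2,3,6,7,10,11,14,15,18,19,22,23,26,27,30,31): 1⊕1⊕0⊕0⊕1⊕1⊕1⊕0⊕0⊕1⊕0⊕0⊕0⊕1⊕1⊕0 = 0
s4 (pos 4,5,6,7,12,13,14,15,20,21,22,23,28,29,30,31): 1⊕0⊕0⊕0⊕1⊕1⊕1⊕0⊕0⊕0⊕0⊕0⊕1⊕0⊕1⊕0 = 0
s8 (pos 8,9,10,11,12,13,14,15,24,25,26,27,28,29,30,31): 0⊕1⊕1⊕1⊕1⊕1⊕1⊕0⊕1⊕0⊕0⊕1⊕1⊕0⊕1⊕0 = 0
s16 (pos 16,17,18,19,20,21,22,23,24,25,26,27,28,29,30,31): 1⊕0⊕0⊕1⊕0⊕0⊕0⊕0⊕1⊕0⊕0⊕1⊕1⊕0⊕1⊕0 = 0
Syndrome s16…s1 = 00000 → no error.
Read data bits from positions 3,5,6,7,9,10,11,12,13,14,15,17,18,19,20,21,22,23,24,25,26,27,28,29,30,31: 10001111110001000010011010

10001111110001000010011010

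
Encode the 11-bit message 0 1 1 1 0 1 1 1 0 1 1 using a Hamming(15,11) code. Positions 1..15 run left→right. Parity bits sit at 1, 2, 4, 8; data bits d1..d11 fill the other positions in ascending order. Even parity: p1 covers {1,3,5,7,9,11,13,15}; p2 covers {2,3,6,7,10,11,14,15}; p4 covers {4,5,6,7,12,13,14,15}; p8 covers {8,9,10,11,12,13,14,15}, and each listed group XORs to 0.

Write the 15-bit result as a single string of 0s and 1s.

Place data at non-parity positions: p1 p2 0 p4 1 1 1 p8 0 1 1 1 0 1 1
p1 (pos 1,3,5,7,9,11,13,15): XOR of data positions = 0⊕1⊕1⊕0⊕1⊕0⊕1 = 0
p2 (pos 2,3,6,7,10,11,14,15): XOR of data positions = 0⊕1⊕1⊕1⊕1⊕1⊕1 = 0
p4 (pos 4,5,6,7,12,13,14,15): XOR of data positions = 1⊕1⊕1⊕1⊕0⊕1⊕1 = 0
p8 (pos 8,9,10,11,12,13,14,15): XOR of data positions = 0⊕1⊕1⊕1⊕0⊕1⊕1 = 1
Codeword: 000011110111011

000011110111011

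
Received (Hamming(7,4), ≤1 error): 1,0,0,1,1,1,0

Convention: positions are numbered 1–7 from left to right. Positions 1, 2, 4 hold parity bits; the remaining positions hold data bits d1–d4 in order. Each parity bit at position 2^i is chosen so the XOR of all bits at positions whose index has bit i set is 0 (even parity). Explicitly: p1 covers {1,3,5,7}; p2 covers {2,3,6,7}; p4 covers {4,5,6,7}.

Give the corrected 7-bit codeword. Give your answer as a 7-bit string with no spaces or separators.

1001100

s1 (pos 1,3,5,7): 1⊕0⊕1⊕0 = 0
s2 (pos 2,3,6,7): 0⊕0⊕1⊕0 = 1
s4 (pos 4,5,6,7): 1⊕1⊕1⊕0 = 1
Syndrome s4…s1 = 110 → error at position 6.
Flip position 6: 1001110 → 1001100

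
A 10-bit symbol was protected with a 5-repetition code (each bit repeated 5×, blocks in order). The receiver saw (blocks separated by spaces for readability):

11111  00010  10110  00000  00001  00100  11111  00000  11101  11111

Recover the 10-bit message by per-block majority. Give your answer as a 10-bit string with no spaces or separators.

1010001011

Block 1 (11111): 5 ones → 1
Block 2 (00010): 1 one → 0
Block 3 (10110): 3 ones → 1
Block 4 (00000): 0 ones → 0
Block 5 (00001): 1 one → 0
Block 6 (00100): 1 one → 0
Block 7 (11111): 5 ones → 1
Block 8 (00000): 0 ones → 0
Block 9 (11101): 4 ones → 1
Block 10 (11111): 5 ones → 1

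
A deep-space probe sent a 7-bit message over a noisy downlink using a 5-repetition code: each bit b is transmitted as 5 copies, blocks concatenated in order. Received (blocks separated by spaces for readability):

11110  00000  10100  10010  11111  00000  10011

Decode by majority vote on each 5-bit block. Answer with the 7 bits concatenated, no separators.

Block 1 (11110): 4 ones → 1
Block 2 (00000): 0 ones → 0
Block 3 (10100): 2 ones → 0
Block 4 (10010): 2 ones → 0
Block 5 (11111): 5 ones → 1
Block 6 (00000): 0 ones → 0
Block 7 (10011): 3 ones → 1

1000101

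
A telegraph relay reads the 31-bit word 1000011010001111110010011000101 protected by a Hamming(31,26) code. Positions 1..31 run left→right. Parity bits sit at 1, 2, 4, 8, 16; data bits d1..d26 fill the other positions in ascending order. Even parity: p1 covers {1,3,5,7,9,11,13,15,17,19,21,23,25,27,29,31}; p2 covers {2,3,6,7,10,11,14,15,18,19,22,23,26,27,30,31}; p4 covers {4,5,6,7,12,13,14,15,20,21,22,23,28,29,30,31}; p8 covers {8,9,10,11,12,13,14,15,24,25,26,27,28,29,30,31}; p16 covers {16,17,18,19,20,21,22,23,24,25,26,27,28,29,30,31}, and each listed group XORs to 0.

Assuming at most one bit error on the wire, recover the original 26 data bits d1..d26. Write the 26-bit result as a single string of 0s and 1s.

00111000111110010011000101

s1 (pos 1,3,5,7,9,11,13,15,17,19,21,23,25,27,29,31): 1⊕0⊕0⊕1⊕1⊕0⊕1⊕1⊕1⊕0⊕1⊕0⊕1⊕0⊕1⊕1 = 0
s2 (pos 2,3,6,7,10,11,14,15,18,19,22,23,26,27,30,31): 0⊕0⊕1⊕1⊕0⊕0⊕1⊕1⊕1⊕0⊕0⊕0⊕0⊕0⊕0⊕1 = 0
s4 (pos 4,5,6,7,12,13,14,15,20,21,22,23,28,29,30,31): 0⊕0⊕1⊕1⊕0⊕1⊕1⊕1⊕0⊕1⊕0⊕0⊕0⊕1⊕0⊕1 = 0
s8 (pos 8,9,10,11,12,13,14,15,24,25,26,27,28,29,30,31): 0⊕1⊕0⊕0⊕0⊕1⊕1⊕1⊕1⊕1⊕0⊕0⊕0⊕1⊕0⊕1 = 0
s16 (pos 16,17,18,19,20,21,22,23,24,25,26,27,28,29,30,31): 1⊕1⊕1⊕0⊕0⊕1⊕0⊕0⊕1⊕1⊕0⊕0⊕0⊕1⊕0⊕1 = 0
Syndrome s16…s1 = 00000 → no error.
Read data bits from positions 3,5,6,7,9,10,11,12,13,14,15,17,18,19,20,21,22,23,24,25,26,27,28,29,30,31: 00111000111110010011000101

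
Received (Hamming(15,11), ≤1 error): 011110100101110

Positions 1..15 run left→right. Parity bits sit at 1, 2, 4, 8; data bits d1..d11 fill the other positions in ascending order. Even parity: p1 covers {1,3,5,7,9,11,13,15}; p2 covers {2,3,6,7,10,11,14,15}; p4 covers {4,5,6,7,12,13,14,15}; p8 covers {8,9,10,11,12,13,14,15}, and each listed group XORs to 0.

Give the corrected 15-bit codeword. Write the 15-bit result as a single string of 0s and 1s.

s1 (pos 1,3,5,7,9,11,13,15): 0⊕1⊕1⊕1⊕0⊕0⊕1⊕0 = 0
s2 (pos 2,3,6,7,10,11,14,15): 1⊕1⊕0⊕1⊕1⊕0⊕1⊕0 = 1
s4 (pos 4,5,6,7,12,13,14,15): 1⊕1⊕0⊕1⊕1⊕1⊕1⊕0 = 0
s8 (pos 8,9,10,11,12,13,14,15): 0⊕0⊕1⊕0⊕1⊕1⊕1⊕0 = 0
Syndrome s8…s1 = 0010 → error at position 2.
Flip position 2: 011110100101110 → 001110100101110

001110100101110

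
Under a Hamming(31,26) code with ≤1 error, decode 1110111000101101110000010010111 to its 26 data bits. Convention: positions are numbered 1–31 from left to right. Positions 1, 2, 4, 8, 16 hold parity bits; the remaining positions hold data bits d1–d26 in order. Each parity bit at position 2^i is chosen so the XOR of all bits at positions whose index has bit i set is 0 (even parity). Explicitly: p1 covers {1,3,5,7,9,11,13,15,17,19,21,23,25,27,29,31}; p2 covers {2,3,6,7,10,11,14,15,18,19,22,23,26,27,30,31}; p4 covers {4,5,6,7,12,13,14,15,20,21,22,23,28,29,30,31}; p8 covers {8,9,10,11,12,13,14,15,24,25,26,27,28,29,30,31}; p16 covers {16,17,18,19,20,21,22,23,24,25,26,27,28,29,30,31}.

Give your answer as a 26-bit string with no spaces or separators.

11110010110110000010010111

s1 (pos 1,3,5,7,9,11,13,15,17,19,21,23,25,27,29,31): 1⊕1⊕1⊕1⊕0⊕1⊕1⊕0⊕1⊕0⊕0⊕0⊕0⊕1⊕1⊕1 = 0
s2 (pos 2,3,6,7,10,11,14,15,18,19,22,23,26,27,30,31): 1⊕1⊕1⊕1⊕0⊕1⊕1⊕0⊕1⊕0⊕0⊕0⊕0⊕1⊕1⊕1 = 0
s4 (pos 4,5,6,7,12,13,14,15,20,21,22,23,28,29,30,31): 0⊕1⊕1⊕1⊕0⊕1⊕1⊕0⊕0⊕0⊕0⊕0⊕0⊕1⊕1⊕1 = 0
s8 (pos 8,9,10,11,12,13,14,15,24,25,26,27,28,29,30,31): 0⊕0⊕0⊕1⊕0⊕1⊕1⊕0⊕1⊕0⊕0⊕1⊕0⊕1⊕1⊕1 = 0
s16 (pos 16,17,18,19,20,21,22,23,24,25,26,27,28,29,30,31): 1⊕1⊕1⊕0⊕0⊕0⊕0⊕0⊕1⊕0⊕0⊕1⊕0⊕1⊕1⊕1 = 0
Syndrome s16…s1 = 00000 → no error.
Read data bits from positions 3,5,6,7,9,10,11,12,13,14,15,17,18,19,20,21,22,23,24,25,26,27,28,29,30,31: 11110010110110000010010111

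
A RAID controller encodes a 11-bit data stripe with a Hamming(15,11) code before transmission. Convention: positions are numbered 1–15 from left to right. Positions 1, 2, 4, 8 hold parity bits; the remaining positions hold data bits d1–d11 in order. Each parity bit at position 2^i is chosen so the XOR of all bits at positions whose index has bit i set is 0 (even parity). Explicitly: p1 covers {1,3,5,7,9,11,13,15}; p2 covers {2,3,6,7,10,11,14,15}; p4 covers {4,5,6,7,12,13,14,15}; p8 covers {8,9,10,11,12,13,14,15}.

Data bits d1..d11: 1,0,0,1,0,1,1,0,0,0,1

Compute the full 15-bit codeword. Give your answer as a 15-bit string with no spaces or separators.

011000110110001

Place data at non-parity positions: p1 p2 1 p4 0 0 1 p8 0 1 1 0 0 0 1
p1 (pos 1,3,5,7,9,11,13,15): XOR of data positions = 1⊕0⊕1⊕0⊕1⊕0⊕1 = 0
p2 (pos 2,3,6,7,10,11,14,15): XOR of data positions = 1⊕0⊕1⊕1⊕1⊕0⊕1 = 1
p4 (pos 4,5,6,7,12,13,14,15): XOR of data positions = 0⊕0⊕1⊕0⊕0⊕0⊕1 = 0
p8 (pos 8,9,10,11,12,13,14,15): XOR of data positions = 0⊕1⊕1⊕0⊕0⊕0⊕1 = 1
Codeword: 011000110110001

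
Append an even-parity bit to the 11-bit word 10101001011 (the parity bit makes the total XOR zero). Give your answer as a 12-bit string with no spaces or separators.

XOR of the 11 data bits: 1⊕0⊕1⊕0⊕1⊕0⊕0⊕1⊕0⊕1⊕1 = 0
Parity bit = 0 (so all 12 bits XOR to 0).

101010010110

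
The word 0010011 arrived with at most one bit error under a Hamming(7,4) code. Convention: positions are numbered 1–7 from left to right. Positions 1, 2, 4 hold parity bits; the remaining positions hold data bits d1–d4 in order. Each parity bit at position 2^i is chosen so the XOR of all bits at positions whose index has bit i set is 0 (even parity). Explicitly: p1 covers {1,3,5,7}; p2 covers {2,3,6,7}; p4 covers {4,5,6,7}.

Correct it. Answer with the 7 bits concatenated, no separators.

0110011

s1 (pos 1,3,5,7): 0⊕1⊕0⊕1 = 0
s2 (pos 2,3,6,7): 0⊕1⊕1⊕1 = 1
s4 (pos 4,5,6,7): 0⊕0⊕1⊕1 = 0
Syndrome s4…s1 = 010 → error at position 2.
Flip position 2: 0010011 → 0110011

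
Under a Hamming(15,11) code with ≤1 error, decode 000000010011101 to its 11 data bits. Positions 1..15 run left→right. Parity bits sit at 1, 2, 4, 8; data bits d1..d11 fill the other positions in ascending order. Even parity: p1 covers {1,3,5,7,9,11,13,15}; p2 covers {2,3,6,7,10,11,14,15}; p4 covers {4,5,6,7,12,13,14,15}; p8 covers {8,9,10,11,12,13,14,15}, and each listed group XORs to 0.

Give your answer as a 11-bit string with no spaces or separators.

s1 (pos 1,3,5,7,9,11,13,15): 0⊕0⊕0⊕0⊕0⊕1⊕1⊕1 = 1
s2 (pos 2,3,6,7,10,11,14,15): 0⊕0⊕0⊕0⊕0⊕1⊕0⊕1 = 0
s4 (pos 4,5,6,7,12,13,14,15): 0⊕0⊕0⊕0⊕1⊕1⊕0⊕1 = 1
s8 (pos 8,9,10,11,12,13,14,15): 1⊕0⊕0⊕1⊕1⊕1⊕0⊕1 = 1
Syndrome s8…s1 = 1101 → error at position 13.
Flip position 13: 000000010011101 → 000000010011001
Read data bits from positions 3,5,6,7,9,10,11,12,13,14,15: 00000011001

00000011001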